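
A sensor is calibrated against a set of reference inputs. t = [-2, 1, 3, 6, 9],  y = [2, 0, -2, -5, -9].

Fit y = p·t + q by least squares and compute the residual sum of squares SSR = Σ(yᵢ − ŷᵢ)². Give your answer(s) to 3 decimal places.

SSR = 1.199

Normal-equation sums: Σt·t = 131, Σt = 17, Σ1 = 5.
And Σt·y = -121, Σy = -14.
XᵀX·[p, q]ᵀ = Xᵀy becomes [[131, 17]; [17, 5]]·[p, q]ᵀ = [-121, -14]ᵀ.
det = 131·5 − 17² = 366.
p = ((-121)·5 − 17·(-14))/366 = -367/366; q = (131·(-14) − 17·(-121))/366 = 223/366.
Residuals: -75/122, 24/61, 73/183, 149/366, -107/183; SSR = 439/366.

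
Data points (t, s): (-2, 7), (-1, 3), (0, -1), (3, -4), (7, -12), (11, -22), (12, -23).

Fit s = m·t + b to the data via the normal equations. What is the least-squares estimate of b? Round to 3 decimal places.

Entries of MᵀM: Σt·t = 328, Σt = 30, Σ1 = 7.
For Mᵀs: Σt·s = -631, Σs = -52.
Δ = 328·7 − 30² = 1396.
m = ((-631)·7 − 30·(-52))/1396 = -2857/1396; b = (328·(-52) − 30·(-631))/1396 = 937/698.

b = 1.342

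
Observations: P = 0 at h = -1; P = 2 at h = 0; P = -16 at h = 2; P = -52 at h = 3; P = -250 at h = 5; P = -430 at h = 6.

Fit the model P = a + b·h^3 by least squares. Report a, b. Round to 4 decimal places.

a = 0.2914, b = -1.9940

Entries of AᵀA: Σ1 = 6, Σh^3 = 375, Σh^3·h^3 = 63075.
And ΣP = -746, Σh^3·P = -125662.
So AᵀA·[a, b]ᵀ = AᵀP: [[6, 375]; [375, 63075]]·[a, b]ᵀ = [-746, -125662]ᵀ.
det = 6·63075 − 375² = 237825.
a = ((-746)·63075 − 375·(-125662))/237825 = 44/151; b = (6·(-125662) − 375·(-746))/237825 = -22582/11325.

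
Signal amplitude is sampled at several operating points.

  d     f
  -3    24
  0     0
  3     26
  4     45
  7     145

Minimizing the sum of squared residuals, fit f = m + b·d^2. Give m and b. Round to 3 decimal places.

Entries of MᵀM: Σ1 = 5, Σd^2 = 83, Σd^2·d^2 = 2819.
And Σf = 240, Σd^2·f = 8275.
MᵀM·[m, b]ᵀ = Mᵀf becomes [[5, 83]; [83, 2819]]·[m, b]ᵀ = [240, 8275]ᵀ.
det = 5·2819 − 83² = 7206.
m = (240·2819 − 83·8275)/7206 = -10265/7206; b = (5·8275 − 83·240)/7206 = 21455/7206.

m = -1.425, b = 2.977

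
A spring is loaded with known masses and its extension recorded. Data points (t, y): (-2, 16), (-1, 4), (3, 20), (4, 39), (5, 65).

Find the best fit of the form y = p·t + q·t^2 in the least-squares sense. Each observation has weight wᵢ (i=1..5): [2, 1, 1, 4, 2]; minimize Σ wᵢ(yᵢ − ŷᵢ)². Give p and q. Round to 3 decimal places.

p = -2.098, q = 2.990

Normal-equation sums: Σwᵢ·t·t = 132, Σwᵢ·t·t^2 = 516, Σwᵢ·t^2·t^2 = 2388.
Right-hand side: Σwᵢ·t·y = 1266, Σwᵢ·t^2·y = 6058.
Normal equations: [[132, 516]; [516, 2388]]·[p, q]ᵀ = [1266, 6058]ᵀ.
Eliminating q: 2388·(row 1) − 516·(row 2) gives 48960·p = 2388·1266 − 516·6058 = -102720, so p = -107/51.
Then q = (6058 − 516·(-107/51))/2388 = 305/102.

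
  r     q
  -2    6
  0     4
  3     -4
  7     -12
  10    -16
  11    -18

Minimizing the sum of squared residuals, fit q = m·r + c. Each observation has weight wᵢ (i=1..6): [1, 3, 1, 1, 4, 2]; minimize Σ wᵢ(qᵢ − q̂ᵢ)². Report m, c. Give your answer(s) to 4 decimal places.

Compute the Gram sums: Σwᵢ·r·r = 704, Σwᵢ·r = 70, Σwᵢ·1 = 12.
For MᵀWq: Σwᵢ·r·q = -1144, Σwᵢ·q = -98.
So MᵀWM·[m, c]ᵀ = MᵀWq: [[704, 70]; [70, 12]]·[m, c]ᵀ = [-1144, -98]ᵀ.
det = 704·12 − 70² = 3548.
m = ((-1144)·12 − 70·(-98))/3548 = -1717/887; c = (704·(-98) − 70·(-1144))/3548 = 2772/887.

m = -1.9357, c = 3.1251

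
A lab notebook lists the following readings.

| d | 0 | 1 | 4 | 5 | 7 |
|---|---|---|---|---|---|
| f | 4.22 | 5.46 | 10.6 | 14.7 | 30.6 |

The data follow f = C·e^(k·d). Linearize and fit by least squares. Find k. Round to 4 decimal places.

Taking logs, ln f = k·d + ln C, so regress ln f on d.
Σd = 17.0000, Σ(d)² = 91.0000, Σln f = 11.6070, Σd·ln f = 48.5271.
Equations: 91.0000·k + 17.0000·ln C = 48.5271;  17.0000·k + 5·ln C = 11.6070.
Solving (det = 166.0000): k = 0.27299, ln C = 1.39322.

k = 0.2730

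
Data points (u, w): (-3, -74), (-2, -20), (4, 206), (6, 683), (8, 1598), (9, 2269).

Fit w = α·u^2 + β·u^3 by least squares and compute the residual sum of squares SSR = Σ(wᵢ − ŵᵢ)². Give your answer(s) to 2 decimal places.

Normal-equation sums: Σu^2·u^2 = 12306, Σu^2·u^3 = 100342, Σu^3·u^3 = 845130.
For Mᵀw: Σu^2·w = 313199, Σu^3·w = 2635147.
So MᵀM·[α, β]ᵀ = Mᵀw: [[12306, 100342]; [100342, 845130]]·[α, β]ᵀ = [313199, 2635147]ᵀ.
Eliminating β: 845130·(row 1) − 100342·(row 2) gives 331652816·α = 845130·313199 − 100342·2635147 = 277950596, so α = 6317059/7537564.
Then β = (2635147 − 100342·(6317059/7537564))/845130 = 250276231/82913204.
Residuals: -876925/20728301, 16498793/20728301, -12340286/20728301, 590492/714769, -23334954/20728301, 12546977/20728301; SSR = 68527039/20728301.

SSR = 3.31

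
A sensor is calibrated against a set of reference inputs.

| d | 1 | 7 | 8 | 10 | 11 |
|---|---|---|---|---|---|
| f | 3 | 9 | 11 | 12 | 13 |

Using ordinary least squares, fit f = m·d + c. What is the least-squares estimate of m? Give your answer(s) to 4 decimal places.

m = 1.0098

Compute the Gram sums: Σd·d = 335, Σd = 37, Σ1 = 5.
Right-hand side: Σd·f = 417, Σf = 48.
Normal equations: [[335, 37]; [37, 5]]·[m, c]ᵀ = [417, 48]ᵀ.
Δ = 335·5 − 37² = 306.
m = (417·5 − 37·48)/306 = 103/102; c = (335·48 − 37·417)/306 = 217/102.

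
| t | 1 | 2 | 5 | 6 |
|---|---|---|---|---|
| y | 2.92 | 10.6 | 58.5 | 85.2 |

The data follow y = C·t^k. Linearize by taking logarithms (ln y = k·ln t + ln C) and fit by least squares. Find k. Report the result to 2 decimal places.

Let Y = ln y. Fitting Y = k·ln t + ln C by least squares:
AᵀA = [[6.2811, 4.0943]; [4.0943, 4]], rhs = [16.1496, 11.9465]ᵀ  (here Σln t = 4.0943, Σ(ln t)² = 6.2811, Σln y = 11.9465, Σln t·ln y = 16.1496).
Δ = 6.2811·4 − (4.0943)² = 8.3609; k = (16.1496·4 − 4.0943·11.9465)/8.3609 = 1.87606, ln C = (6.2811·11.9465 − 4.0943·16.1496)/8.3609 = 1.06631.

k = 1.88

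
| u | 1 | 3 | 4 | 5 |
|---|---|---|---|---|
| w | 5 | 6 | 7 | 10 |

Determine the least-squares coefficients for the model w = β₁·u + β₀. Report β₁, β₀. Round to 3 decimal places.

Normal-equation sums: Σu·u = 51, Σu = 13, Σ1 = 4.
Right-hand side: Σu·w = 101, Σw = 28.
Eliminating β₀: 4·(row 1) − 13·(row 2) gives 35·β₁ = 4·101 − 13·28 = 40, so β₁ = 8/7.
Then β₀ = (28 − 13·(8/7))/4 = 23/7.

β₁ = 1.143, β₀ = 3.286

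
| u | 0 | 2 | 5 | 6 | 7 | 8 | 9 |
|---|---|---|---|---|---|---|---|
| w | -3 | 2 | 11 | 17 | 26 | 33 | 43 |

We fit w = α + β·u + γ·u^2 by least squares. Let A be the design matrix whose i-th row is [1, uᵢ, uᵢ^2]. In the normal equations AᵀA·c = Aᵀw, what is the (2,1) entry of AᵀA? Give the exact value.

37

Row 2 ↔ basis u, column 1 ↔ basis 1, so (AᵀA)_{2,1} = Σᵢ u = (0)·(1) + (2)·(1) + (5)·(1) + (6)·(1) + (7)·(1) + (8)·(1) + (9)·(1) = 37.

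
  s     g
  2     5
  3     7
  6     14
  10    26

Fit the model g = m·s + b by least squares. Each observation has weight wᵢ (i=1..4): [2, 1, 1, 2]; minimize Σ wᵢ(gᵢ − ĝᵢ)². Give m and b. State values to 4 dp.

Normal-equation sums: Σwᵢ·s·s = 253, Σwᵢ·s = 33, Σwᵢ·1 = 6.
And Σwᵢ·s·g = 645, Σwᵢ·g = 83.
Δ = 253·6 − 33² = 429.
m = (645·6 − 33·83)/429 = 29/11; b = (253·83 − 33·645)/429 = -2/3.

m = 2.6364, b = -0.6667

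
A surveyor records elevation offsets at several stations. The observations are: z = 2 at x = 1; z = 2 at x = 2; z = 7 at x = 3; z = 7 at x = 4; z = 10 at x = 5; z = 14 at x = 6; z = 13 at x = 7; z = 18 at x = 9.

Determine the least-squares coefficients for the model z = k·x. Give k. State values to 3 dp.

k = 2.000

Setting ∂/∂k … = 0 gives: 221·k = 442.
k = 442/221 = 2.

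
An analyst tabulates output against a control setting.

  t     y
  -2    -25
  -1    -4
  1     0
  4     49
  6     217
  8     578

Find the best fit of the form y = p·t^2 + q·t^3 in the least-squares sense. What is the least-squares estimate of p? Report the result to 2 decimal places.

p = -2.98

Normal-equation sums: Σt^2·t^2 = 5666, Σt^2·t^3 = 41536, Σt^3·t^3 = 312962.
Moment sums: Σt^2·y = 45484, Σt^3·y = 346148.
MᵀM·[p, q]ᵀ = Mᵀy becomes [[5666, 41536]; [41536, 312962]]·[p, q]ᵀ = [45484, 346148]ᵀ.
Δ = 5666·312962 − 41536² = 48003396.
p = (45484·312962 − 41536·346148)/48003396 = -11903310/4000283; q = (5666·346148 − 41536·45484)/48003396 = 6004262/4000283.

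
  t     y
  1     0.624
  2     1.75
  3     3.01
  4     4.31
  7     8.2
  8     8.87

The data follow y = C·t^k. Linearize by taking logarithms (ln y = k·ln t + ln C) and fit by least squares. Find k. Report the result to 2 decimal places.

k = 1.28

Let Y = ln y. Fitting Y = k·ln t + ln C by least squares:
XᵀX = [[11.7199, 7.2034]; [7.2034, 6]], rhs = [12.2570, 6.9377]ᵀ  (here Σln t = 7.2034, Σ(ln t)² = 11.7199, Σln y = 6.9377, Σln t·ln y = 12.2570).
Solving (det = 18.4301): k = 1.27872, ln C = -0.37890.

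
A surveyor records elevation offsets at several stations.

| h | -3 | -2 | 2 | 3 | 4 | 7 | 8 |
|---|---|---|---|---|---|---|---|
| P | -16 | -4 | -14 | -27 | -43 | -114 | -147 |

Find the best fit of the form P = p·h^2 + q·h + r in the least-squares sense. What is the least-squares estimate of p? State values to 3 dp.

Entries of AᵀA: Σh^2·h^2 = 6947, Σh^2·h = 919, Σh^2 = 155, Σh·h = 155, Σh = 19, Σ1 = 7.
For AᵀP: Σh^2·P = -16141, Σh·P = -2199, ΣP = -365.
Normal equations: [[6947, 919, 155]; [919, 155, 19]; [155, 19, 7]]·[p, q, r]ᵀ = [-16141, -2199, -365]ᵀ.
Solving the 3×3 system (Gaussian elimination) gives p = -101257/50421, q = -202421/100842, r = -74841/33614.

p = -2.008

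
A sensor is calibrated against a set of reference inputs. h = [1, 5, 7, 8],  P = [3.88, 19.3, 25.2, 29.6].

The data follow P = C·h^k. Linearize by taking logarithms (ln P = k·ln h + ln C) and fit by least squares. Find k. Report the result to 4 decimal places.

k = 0.9735

Let Y = ln P. Fitting Y = k·ln h + ln C by least squares:
XᵀX = [[10.7009, 5.6348]; [5.6348, 4]], rhs = [18.0879, 10.9306]ᵀ  (here Σln h = 5.6348, Σ(ln h)² = 10.7009, Σln P = 10.9306, Σln h·ln P = 18.0879).
Solving (det = 11.0529): k = 0.97353, ln C = 1.36123.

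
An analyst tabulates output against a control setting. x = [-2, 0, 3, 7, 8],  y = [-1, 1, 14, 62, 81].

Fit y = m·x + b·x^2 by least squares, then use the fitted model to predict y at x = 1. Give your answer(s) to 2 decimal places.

ŷ = 2.98

Setting ∂/∂m … = 0 gives: 126·m + 874·b = 1126;  874·m + 6594·b = 8344.
(Σx·x = 126, Σx·x^2 = 874, Σx^2·x^2 = 6594, Σx·y = 1126, Σx^2·y = 8344.)
Eliminating b: 6594·(row 1) − 874·(row 2) gives 66968·m = 6594·1126 − 874·8344 = 132188, so m = 33047/16742.
Then b = (8344 − 874·(33047/16742))/6594 = 16805/16742.
At x = 1: ŷ = (33047/16742)·(1) + (16805/16742)·(1) = 2266/761.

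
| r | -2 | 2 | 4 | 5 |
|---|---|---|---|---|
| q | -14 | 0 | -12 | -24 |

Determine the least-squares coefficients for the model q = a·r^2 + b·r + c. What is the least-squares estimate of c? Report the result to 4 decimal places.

Forming XᵀX = [[913, 189, 49]; [189, 49, 9]; [49, 9, 4]] and Xᵀq = [-848, -140, -50]ᵀ gives XᵀX·[a, b, c]ᵀ = Xᵀq.
Row-reducing yields a = -307/186, b = 221/62, c = -28/93.

c = -0.3011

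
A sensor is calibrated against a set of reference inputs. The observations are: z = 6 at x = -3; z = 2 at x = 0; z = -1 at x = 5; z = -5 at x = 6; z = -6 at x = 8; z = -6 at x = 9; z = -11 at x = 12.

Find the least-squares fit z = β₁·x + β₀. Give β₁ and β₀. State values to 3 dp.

MᵀM·[β₁, β₀]ᵀ = Mᵀz reads: 359·β₁ + 37·β₀ = -287;  37·β₁ + 7·β₀ = -21.
det = 359·7 − 37² = 1144.
β₁ = ((-287)·7 − 37·(-21))/1144 = -14/13; β₀ = (359·(-21) − 37·(-287))/1144 = 35/13.

β₁ = -1.077, β₀ = 2.692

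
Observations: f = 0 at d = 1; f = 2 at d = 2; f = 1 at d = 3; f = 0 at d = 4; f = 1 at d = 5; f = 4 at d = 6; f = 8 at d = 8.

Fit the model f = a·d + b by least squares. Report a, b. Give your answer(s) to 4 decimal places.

a = 0.9672, b = -1.7213

Compute the Gram sums: Σd·d = 155, Σd = 29, Σ1 = 7.
And Σd·f = 100, Σf = 16.
det = 155·7 − 29² = 244.
a = (100·7 − 29·16)/244 = 59/61; b = (155·16 − 29·100)/244 = -105/61.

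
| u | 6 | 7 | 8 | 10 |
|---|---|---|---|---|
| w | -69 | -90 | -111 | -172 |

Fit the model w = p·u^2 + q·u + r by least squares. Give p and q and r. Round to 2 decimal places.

Compute the Gram sums: Σu^2·u^2 = 17793, Σu^2·u = 2071, Σu^2 = 249, Σu·u = 249, Σu = 31, Σ1 = 4.
For Aᵀw: Σu^2·w = -31198, Σu·w = -3652, Σw = -442.
Normal equations: [[17793, 2071, 249]; [2071, 249, 31]; [249, 31, 4]]·[p, q, r]ᵀ = [-31198, -3652, -442]ᵀ.
Solving the 3×3 system (Gaussian elimination) gives p = -95/44, q = 1973/220, r = -228/5.

p = -2.16, q = 8.97, r = -45.60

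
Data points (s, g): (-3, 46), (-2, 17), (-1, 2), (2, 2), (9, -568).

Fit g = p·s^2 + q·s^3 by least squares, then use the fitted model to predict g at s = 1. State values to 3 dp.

ĝ = 1.106

The normal system XᵀX·[p, q]ᵀ = Xᵀg is [[6675, 58805]; [58805, 532299]]·[p, q]ᵀ = [-45516, -415436]ᵀ.
Eliminating q: 532299·(row 1) − 58805·(row 2) gives 95067800·p = 532299·(-45516) − 58805·(-415436) = 201592696, so p = 25199087/11883475.
Then q = ((-415436) − 58805·(25199087/11883475))/532299 = -2411673/2376695.
At s = 1: ĝ = (25199087/11883475)·(1) + (-2411673/2376695)·(1) = 13140722/11883475.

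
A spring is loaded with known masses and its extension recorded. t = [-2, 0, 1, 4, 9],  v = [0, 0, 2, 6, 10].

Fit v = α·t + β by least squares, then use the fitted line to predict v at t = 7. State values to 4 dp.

v̂ = 8.1749

The normal system MᵀM·[α, β]ᵀ = Mᵀv is [[102, 12]; [12, 5]]·[α, β]ᵀ = [116, 18]ᵀ.
Eliminating β: 5·(row 1) − 12·(row 2) gives 366·α = 5·116 − 12·18 = 364, so α = 182/183.
Then β = (18 − 12·(182/183))/5 = 74/61.
At t = 7: v̂ = (182/183)·(7) + (74/61)·(1) = 1496/183.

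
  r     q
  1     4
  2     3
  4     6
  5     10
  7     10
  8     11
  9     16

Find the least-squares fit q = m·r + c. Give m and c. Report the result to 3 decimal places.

m = 1.411, c = 1.313

MᵀM·[m, c]ᵀ = Mᵀq reads: 240·m + 36·c = 386;  36·m + 7·c = 60.
Eliminating c: 7·(row 1) − 36·(row 2) gives 384·m = 7·386 − 36·60 = 542, so m = 271/192.
Then c = (60 − 36·(271/192))/7 = 21/16.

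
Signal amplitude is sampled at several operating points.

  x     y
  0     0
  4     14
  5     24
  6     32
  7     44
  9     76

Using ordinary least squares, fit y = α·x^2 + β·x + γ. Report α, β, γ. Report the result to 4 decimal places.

α = 0.9763, β = -0.4164, γ = 0.1363

The normal system MᵀM·[α, β, γ]ᵀ = Mᵀy is [[11139, 1477, 207]; [1477, 207, 31]; [207, 31, 6]]·[α, β, γ]ᵀ = [10288, 1360, 190]ᵀ.
Inverting the 3×3 Gram matrix, [α, β, γ]ᵀ = [10329/10580, -881/2116, 721/5290]ᵀ.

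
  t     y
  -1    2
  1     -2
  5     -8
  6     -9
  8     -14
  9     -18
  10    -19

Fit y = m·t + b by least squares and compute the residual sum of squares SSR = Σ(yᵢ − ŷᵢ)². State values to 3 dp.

SSR = 7.758

Entries of MᵀM: Σt·t = 308, Σt = 38, Σ1 = 7.
Right-hand side: Σt·y = -562, Σy = -68.
Normal equations: [[308, 38]; [38, 7]]·[m, b]ᵀ = [-562, -68]ᵀ.
det = 308·7 − 38² = 712.
m = ((-562)·7 − 38·(-68))/712 = -675/356; b = (308·(-68) − 38·(-562))/712 = 103/178.
Residuals: -169/356, -243/356, 321/356, 160/89, 105/178, -539/356, -55/89; SSR = 1381/178.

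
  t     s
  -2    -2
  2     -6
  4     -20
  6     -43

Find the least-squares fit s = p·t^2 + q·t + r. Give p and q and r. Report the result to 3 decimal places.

p = -1.040, q = -0.952, r = 0.227

Compute the Gram sums: Σt^2·t^2 = 1584, Σt^2·t = 280, Σt^2 = 60, Σt·t = 60, Σt = 10, Σ1 = 4.
And Σt^2·s = -1900, Σt·s = -346, Σs = -71.
XᵀX·[p, q, r]ᵀ = Xᵀs becomes [[1584, 280, 60]; [280, 60, 10]; [60, 10, 4]]·[p, q, r]ᵀ = [-1900, -346, -71]ᵀ.
Inverting the 3×3 Gram matrix, [p, q, r]ᵀ = [-183/176, -419/440, 5/22]ᵀ.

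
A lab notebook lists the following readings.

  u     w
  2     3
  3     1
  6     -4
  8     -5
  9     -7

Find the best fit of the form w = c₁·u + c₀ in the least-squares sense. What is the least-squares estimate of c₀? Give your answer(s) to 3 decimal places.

c₀ = 5.247

The normal system AᵀA·[c₁, c₀]ᵀ = Aᵀw is [[194, 28]; [28, 5]]·[c₁, c₀]ᵀ = [-118, -12]ᵀ.
det = 194·5 − 28² = 186.
c₁ = ((-118)·5 − 28·(-12))/186 = -127/93; c₀ = (194·(-12) − 28·(-118))/186 = 488/93.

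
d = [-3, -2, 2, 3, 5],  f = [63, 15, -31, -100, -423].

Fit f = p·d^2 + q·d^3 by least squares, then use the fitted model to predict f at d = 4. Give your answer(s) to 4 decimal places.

f̂ = -223.1530

The normal equations are: 819·p + 3125·q = -10972;  3125·p + 17211·q = -57644.
(Σd^2·d^2 = 819, Σd^2·d^3 = 3125, Σd^3·d^3 = 17211, Σd^2·f = -10972, Σd^3·f = -57644.)
Eliminating q: 17211·(row 1) − 3125·(row 2) gives 4330184·p = 17211·(-10972) − 3125·(-57644) = -8701592, so p = -1087699/541273.
Then q = ((-57644) − 3125·(-1087699/541273))/17211 = -1615367/541273.
At d = 4: f̂ = (-1087699/541273)·(16) + (-1615367/541273)·(64) = -120786672/541273.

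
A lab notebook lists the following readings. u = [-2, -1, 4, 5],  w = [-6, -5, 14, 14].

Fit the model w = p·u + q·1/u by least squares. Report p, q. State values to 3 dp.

p = 2.947, q = 1.857

Compute the Gram sums: Σu·u = 46, Σu·1/u = 4, Σ1/u·1/u = 541/400.
Right-hand side: Σu·w = 143, Σ1/u·w = 143/10.
Normal equations: [[46, 4]; [4, 541/400]]·[p, q]ᵀ = [143, 143/10]ᵀ.
Δ = 46·(541/400) − 4² = 9243/200.
p = (143·(541/400) − 4·(143/10))/(9243/200) = 1397/474; q = (46·(143/10) − 4·143)/(9243/200) = 440/237.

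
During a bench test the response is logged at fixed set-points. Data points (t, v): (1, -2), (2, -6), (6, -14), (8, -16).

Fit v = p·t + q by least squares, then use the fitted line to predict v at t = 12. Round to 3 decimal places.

v̂ = -24.763

Entries of XᵀX: Σt·t = 105, Σt = 17, Σ1 = 4.
Right-hand side: Σt·v = -226, Σv = -38.
So XᵀX·[p, q]ᵀ = Xᵀv: [[105, 17]; [17, 4]]·[p, q]ᵀ = [-226, -38]ᵀ.
Determinant 105·4 − 17² = 131.
p = ((-226)·4 − 17·(-38))/131 = -258/131; q = (105·(-38) − 17·(-226))/131 = -148/131.
At t = 12: v̂ = (-258/131)·(12) + (-148/131)·(1) = -3244/131.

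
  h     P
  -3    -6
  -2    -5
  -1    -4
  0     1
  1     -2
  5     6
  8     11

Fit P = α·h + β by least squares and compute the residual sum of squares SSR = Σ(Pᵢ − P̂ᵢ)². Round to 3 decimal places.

SSR = 11.494

Normal-equation sums: Σh·h = 104, Σh = 8, Σ1 = 7.
Moment sums: Σh·P = 148, ΣP = 1.
MᵀM·[α, β]ᵀ = MᵀP becomes [[104, 8]; [8, 7]]·[α, β]ᵀ = [148, 1]ᵀ.
Determinant 104·7 − 8² = 664.
α = (148·7 − 8·1)/664 = 257/166; β = (104·1 − 8·148)/664 = -135/83.
Residuals: 45/166, -23/83, -137/166, 218/83, -319/166, -19/166, 20/83; SSR = 954/83.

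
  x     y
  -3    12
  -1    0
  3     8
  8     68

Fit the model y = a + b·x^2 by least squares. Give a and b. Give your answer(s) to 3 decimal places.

The normal system MᵀM·[a, b]ᵀ = Mᵀy is [[4, 83]; [83, 4259]]·[a, b]ᵀ = [88, 4532]ᵀ.
Determinant 4·4259 − 83² = 10147.
a = (88·4259 − 83·4532)/10147 = -1364/10147; b = (4·4532 − 83·88)/10147 = 10824/10147.

a = -0.134, b = 1.067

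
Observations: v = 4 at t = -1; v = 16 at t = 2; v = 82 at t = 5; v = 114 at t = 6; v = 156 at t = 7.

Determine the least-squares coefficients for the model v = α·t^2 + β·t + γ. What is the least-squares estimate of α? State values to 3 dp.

α = 3.001

Sums needed: Σt^2·t^2 = 4339, Σt^2·t = 691, Σt^2 = 115, Σt·t = 115, Σt = 19, Σ1 = 5.
Right-hand side: Σt^2·v = 13866, Σt·v = 2214, Σv = 372.
MᵀM·[α, β, γ]ᵀ = Mᵀv becomes [[4339, 691, 115]; [691, 115, 19]; [115, 19, 5]]·[α, β, γ]ᵀ = [13866, 2214, 372]ᵀ.
Solving the 3×3 system (Gaussian elimination) gives α = 4993/1664, β = 1487/1664, γ = 207/104.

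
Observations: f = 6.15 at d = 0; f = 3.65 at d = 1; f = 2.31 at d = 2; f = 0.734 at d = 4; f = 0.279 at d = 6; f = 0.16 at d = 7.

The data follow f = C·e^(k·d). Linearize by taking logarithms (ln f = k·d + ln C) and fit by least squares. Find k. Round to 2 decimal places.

With ln fᵢ as the transformed response and dᵢ as the regressor:
AᵀA = [[106.0000, 20.0000]; [20.0000, 6]], rhs = [-18.7551, 0.5301]ᵀ  (here Σd = 20.0000, Σ(d)² = 106.0000, Σln f = 0.5301, Σd·ln f = -18.7551).
Slope k = (n·Σd·ln f − Σd·Σln f)/(n·Σ(d)² − (Σd)²) = (6·-18.7551 − 20.0000·0.5301)/236.0000 = -0.52174; ln C = (Σln f − k·Σd)/n = 1.82749.

k = -0.52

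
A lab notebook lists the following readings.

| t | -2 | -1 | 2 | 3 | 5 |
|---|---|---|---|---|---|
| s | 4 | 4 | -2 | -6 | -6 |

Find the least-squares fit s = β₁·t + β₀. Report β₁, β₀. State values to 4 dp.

β₁ = -1.6747, β₀ = 1.1446

MᵀM·[β₁, β₀]ᵀ = Mᵀs reads: 43·β₁ + 7·β₀ = -64;  7·β₁ + 5·β₀ = -6.
det = 43·5 − 7² = 166.
β₁ = ((-64)·5 − 7·(-6))/166 = -139/83; β₀ = (43·(-6) − 7·(-64))/166 = 95/83.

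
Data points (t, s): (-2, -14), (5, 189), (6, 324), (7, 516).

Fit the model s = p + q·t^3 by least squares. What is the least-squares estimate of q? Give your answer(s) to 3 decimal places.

q = 1.508

Normal-equation sums: Σ1 = 4, Σt^3 = 676, Σt^3·t^3 = 179994.
For Mᵀs: Σs = 1015, Σt^3·s = 270709.
det = 4·179994 − 676² = 263000.
p = (1015·179994 − 676·270709)/263000 = -152687/131500; q = (4·270709 − 676·1015)/263000 = 49587/32875.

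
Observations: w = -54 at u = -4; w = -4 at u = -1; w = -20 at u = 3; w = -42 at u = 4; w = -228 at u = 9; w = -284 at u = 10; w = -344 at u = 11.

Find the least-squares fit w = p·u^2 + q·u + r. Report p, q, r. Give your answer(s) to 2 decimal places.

p = -3.00, q = 1.63, r = 0.69

AᵀA·[p, q, r]ᵀ = Aᵀw reads: 31796·p + 3086·q + 344·r = -90212;  3086·p + 344·q + 32·r = -8684;  344·p + 32·q + 7·r = -976.
Solving the 3×3 system (Gaussian elimination) gives p = -1145094/381307, q = 622266/381307, r = 263456/381307.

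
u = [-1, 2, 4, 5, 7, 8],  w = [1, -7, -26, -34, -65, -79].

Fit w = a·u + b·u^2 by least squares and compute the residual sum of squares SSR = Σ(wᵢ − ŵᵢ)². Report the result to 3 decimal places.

MᵀM·[a, b]ᵀ = Mᵀw reads: 159·a + 1051·b = -1376;  1051·a + 7395·b = -9534.
(Σu·u = 159, Σu·u^2 = 1051, Σu^2·u^2 = 7395, Σu·w = -1376, Σu^2·w = -9534.)
det = 159·7395 − 1051² = 71204.
a = ((-1376)·7395 − 1051·(-9534))/71204 = -77643/35602; b = (159·(-9534) − 1051·(-1376))/71204 = -34865/35602.
Residuals: -3588/17801, 22766/17801, -28620/17801, 24686/17801, -4446/2543, 19973/17801; SSR = 186909/17801.

SSR = 10.500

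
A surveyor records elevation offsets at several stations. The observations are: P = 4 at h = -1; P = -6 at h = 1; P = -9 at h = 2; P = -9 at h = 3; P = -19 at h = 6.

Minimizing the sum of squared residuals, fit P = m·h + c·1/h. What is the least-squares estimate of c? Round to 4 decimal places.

Forming XᵀX = [[51, 5]; [5, 43/18]] and XᵀP = [-169, -62/3]ᵀ gives XᵀX·[m, c]ᵀ = XᵀP.
det = 51·(43/18) − 5² = 581/6.
m = ((-169)·(43/18) − 5·(-62/3))/(581/6) = -5407/1743; c = (51·(-62/3) − 5·(-169))/(581/6) = -1254/581.

c = -2.1583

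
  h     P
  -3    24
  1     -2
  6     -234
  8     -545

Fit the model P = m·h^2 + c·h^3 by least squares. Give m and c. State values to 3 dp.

From the data, Σh^2·h^2 = 5474, Σh^2·h^3 = 40302, Σh^3·h^3 = 309530.
And Σh^2·P = -43090, Σh^3·P = -330234.
Normal equations: [[5474, 40302]; [40302, 309530]]·[m, c]ᵀ = [-43090, -330234]ᵀ.
Determinant 5474·309530 − 40302² = 70116016.
m = ((-43090)·309530 − 40302·(-330234))/70116016 = -3569629/8764502; c = (5474·(-330234) − 40302·(-43090))/70116016 = -8885967/8764502.

m = -0.407, c = -1.014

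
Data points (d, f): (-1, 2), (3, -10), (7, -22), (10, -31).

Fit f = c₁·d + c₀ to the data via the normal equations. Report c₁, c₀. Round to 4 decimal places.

With design matrix A, AᵀA = [[159, 19]; [19, 4]] and Aᵀf = [-496, -61]ᵀ.
det = 159·4 − 19² = 275.
c₁ = ((-496)·4 − 19·(-61))/275 = -3; c₀ = (159·(-61) − 19·(-496))/275 = -1.

c₁ = -3.0000, c₀ = -1.0000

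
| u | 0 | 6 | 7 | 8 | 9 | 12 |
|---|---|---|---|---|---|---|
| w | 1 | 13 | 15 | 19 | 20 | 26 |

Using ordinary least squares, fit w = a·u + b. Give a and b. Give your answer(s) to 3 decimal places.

From the data, Σu·u = 374, Σu = 42, Σ1 = 6.
For Xᵀw: Σu·w = 827, Σw = 94.
So XᵀX·[a, b]ᵀ = Xᵀw: [[374, 42]; [42, 6]]·[a, b]ᵀ = [827, 94]ᵀ.
Eliminating b: 6·(row 1) − 42·(row 2) gives 480·a = 6·827 − 42·94 = 1014, so a = 169/80.
Then b = (94 − 42·(169/80))/6 = 211/240.

a = 2.113, b = 0.879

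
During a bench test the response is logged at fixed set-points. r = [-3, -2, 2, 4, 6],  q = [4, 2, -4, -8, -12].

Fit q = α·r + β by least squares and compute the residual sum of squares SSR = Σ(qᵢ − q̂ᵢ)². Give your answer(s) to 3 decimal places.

SSR = 0.689

The normal equations are: 69·α + 7·β = -128;  7·α + 5·β = -18.
(Σr·r = 69, Σr = 7, Σ1 = 5, Σr·q = -128, Σq = -18.)
Δ = 69·5 − 7² = 296.
α = ((-128)·5 − 7·(-18))/296 = -257/148; β = (69·(-18) − 7·(-128))/296 = -173/148.
Residuals: -3/74, -45/148, 95/148, 17/148, -61/148; SSR = 51/74.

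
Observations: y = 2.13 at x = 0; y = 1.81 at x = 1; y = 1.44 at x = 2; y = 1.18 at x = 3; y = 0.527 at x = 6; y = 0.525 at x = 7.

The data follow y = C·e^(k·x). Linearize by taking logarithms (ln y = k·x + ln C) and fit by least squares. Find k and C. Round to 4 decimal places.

Let Y = ln y. Fitting Y = k·x + ln C by least squares:
Σx = 19.0000, Σ(x)² = 99.0000, Σln y = 0.5947, Σx·ln y = -6.5347.
Equations: 99.0000·k + 19.0000·ln C = -6.5347;  19.0000·k + 6·ln C = 0.5947.
Δ = 99.0000·6 − (19.0000)² = 233.0000; k = (-6.5347·6 − 19.0000·0.5947)/233.0000 = -0.21677, ln C = (99.0000·0.5947 − 19.0000·-6.5347)/233.0000 = 0.78555, so C = exp(0.78555) = 2.19362.

k = -0.2168, C = 2.1936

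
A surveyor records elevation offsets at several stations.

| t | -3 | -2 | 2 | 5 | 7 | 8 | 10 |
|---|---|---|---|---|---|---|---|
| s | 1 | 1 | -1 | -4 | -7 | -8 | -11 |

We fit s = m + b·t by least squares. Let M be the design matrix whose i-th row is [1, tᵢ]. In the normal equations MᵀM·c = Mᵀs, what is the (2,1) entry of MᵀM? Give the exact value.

Row 2 ↔ basis t, column 1 ↔ basis 1, so (MᵀM)_{2,1} = Σᵢ t = (-3)·(1) + (-2)·(1) + (2)·(1) + (5)·(1) + (7)·(1) + (8)·(1) + (10)·(1) = 27.

27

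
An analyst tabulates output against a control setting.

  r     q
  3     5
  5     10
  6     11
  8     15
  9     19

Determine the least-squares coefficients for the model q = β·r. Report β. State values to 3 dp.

From the data, Σr·r = 215.
For Aᵀq: Σr·q = 422.
Normal equations: [[215]]·[β]ᵀ = [422]ᵀ.
Hence β = 422 / 215 ≈ 1.96279.

β = 1.963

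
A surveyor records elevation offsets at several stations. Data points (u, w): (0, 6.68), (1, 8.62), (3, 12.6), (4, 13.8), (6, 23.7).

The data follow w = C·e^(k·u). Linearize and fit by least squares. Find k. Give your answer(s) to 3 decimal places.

Linearized form: ln w = k·u + ln C. From the 5 transformed points,
XᵀX = [[62.0000, 14.0000]; [14.0000, 5]], rhs = [39.2467, 12.3770]ᵀ  (here Σu = 14.0000, Σ(u)² = 62.0000, Σln w = 12.3770, Σu·ln w = 39.2467).
Slope k = (n·Σu·ln w − Σu·Σln w)/(n·Σ(u)² − (Σu)²) = (5·39.2467 − 14.0000·12.3770)/114.0000 = 0.20136; ln C = (Σln w − k·Σu)/n = 1.91160.

k = 0.201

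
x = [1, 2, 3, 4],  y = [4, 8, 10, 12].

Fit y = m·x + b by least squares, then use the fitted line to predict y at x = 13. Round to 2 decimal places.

With design matrix A, AᵀA = [[30, 10]; [10, 4]] and Aᵀy = [98, 34]ᵀ.
Δ = 30·4 − 10² = 20.
m = (98·4 − 10·34)/20 = 13/5; b = (30·34 − 10·98)/20 = 2.
At x = 13: ŷ = (13/5)·(13) + (2)·(1) = 179/5.

ŷ = 35.80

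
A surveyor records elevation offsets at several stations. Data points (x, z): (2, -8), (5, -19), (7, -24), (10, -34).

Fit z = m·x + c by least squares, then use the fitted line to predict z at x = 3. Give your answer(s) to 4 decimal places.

The normal system AᵀA·[m, c]ᵀ = Aᵀz is [[178, 24]; [24, 4]]·[m, c]ᵀ = [-619, -85]ᵀ.
Δ = 178·4 − 24² = 136.
m = ((-619)·4 − 24·(-85))/136 = -109/34; c = (178·(-85) − 24·(-619))/136 = -137/68.
At x = 3: ẑ = (-109/34)·(3) + (-137/68)·(1) = -791/68.

ẑ = -11.6324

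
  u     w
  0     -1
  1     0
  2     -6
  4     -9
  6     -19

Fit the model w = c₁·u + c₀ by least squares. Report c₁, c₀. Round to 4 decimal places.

Forming XᵀX = [[57, 13]; [13, 5]] and Xᵀw = [-162, -35]ᵀ gives XᵀX·[c₁, c₀]ᵀ = Xᵀw.
Determinant 57·5 − 13² = 116.
c₁ = ((-162)·5 − 13·(-35))/116 = -355/116; c₀ = (57·(-35) − 13·(-162))/116 = 111/116.

c₁ = -3.0603, c₀ = 0.9569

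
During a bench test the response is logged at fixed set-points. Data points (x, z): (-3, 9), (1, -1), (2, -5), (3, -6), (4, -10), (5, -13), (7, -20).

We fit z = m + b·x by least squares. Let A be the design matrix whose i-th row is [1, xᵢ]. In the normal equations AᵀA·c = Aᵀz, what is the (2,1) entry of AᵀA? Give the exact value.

19

Row 2 ↔ basis x, column 1 ↔ basis 1, so (AᵀA)_{2,1} = Σᵢ x = (-3)·(1) + (1)·(1) + (2)·(1) + (3)·(1) + (4)·(1) + (5)·(1) + (7)·(1) = 19.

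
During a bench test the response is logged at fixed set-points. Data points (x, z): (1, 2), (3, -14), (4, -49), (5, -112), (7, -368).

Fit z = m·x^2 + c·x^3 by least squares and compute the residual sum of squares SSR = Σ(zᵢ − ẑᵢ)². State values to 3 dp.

SSR = 1.641

The normal system AᵀA·[m, c]ᵀ = Aᵀz is [[3364, 21200]; [21200, 138100]]·[m, c]ᵀ = [-21740, -143736]ᵀ.
Eliminating c: 138100·(row 1) − 21200·(row 2) gives 15128400·m = 138100·(-21740) − 21200·(-143736) = 44909200, so m = 16039/5403.
Then c = ((-143736) − 21200·(16039/5403))/138100 = -202142/135075.
Residuals: 71317/135075, -13997/45025, -97187/135075, 1533/1801, -20669/135075; SSR = 221663/135075.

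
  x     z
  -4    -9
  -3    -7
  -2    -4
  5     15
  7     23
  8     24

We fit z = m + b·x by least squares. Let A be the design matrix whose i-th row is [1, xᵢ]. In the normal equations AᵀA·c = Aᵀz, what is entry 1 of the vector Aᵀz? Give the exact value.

42

Entry 1 ↔ basis 1, so (Aᵀz)_{1} = Σᵢ zᵢ = (1)·(-9) + (1)·(-7) + (1)·(-4) + (1)·(15) + (1)·(23) + (1)·(24) = 42.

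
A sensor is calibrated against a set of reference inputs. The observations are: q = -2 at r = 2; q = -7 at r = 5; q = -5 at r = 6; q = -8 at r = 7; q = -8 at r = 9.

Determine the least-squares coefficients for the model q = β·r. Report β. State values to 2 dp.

With design matrix X, XᵀX = [[195]] and Xᵀq = [-197]ᵀ.
β = (-197)/195 = -1.01026.

β = -1.01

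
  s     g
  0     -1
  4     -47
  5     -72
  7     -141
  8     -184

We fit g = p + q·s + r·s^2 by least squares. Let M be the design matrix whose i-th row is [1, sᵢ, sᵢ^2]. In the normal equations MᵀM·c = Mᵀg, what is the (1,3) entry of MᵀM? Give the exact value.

Row 1 ↔ basis 1, column 3 ↔ basis s^2, so (MᵀM)_{1,3} = Σᵢ s^2 = (1)·(0) + (1)·(16) + (1)·(25) + (1)·(49) + (1)·(64) = 154.

154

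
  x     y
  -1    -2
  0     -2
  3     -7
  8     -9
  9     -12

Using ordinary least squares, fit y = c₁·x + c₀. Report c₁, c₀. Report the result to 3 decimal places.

Entries of MᵀM: Σx·x = 155, Σx = 19, Σ1 = 5.
For Mᵀy: Σx·y = -199, Σy = -32.
Normal equations: [[155, 19]; [19, 5]]·[c₁, c₀]ᵀ = [-199, -32]ᵀ.
Eliminating c₀: 5·(row 1) − 19·(row 2) gives 414·c₁ = 5·(-199) − 19·(-32) = -387, so c₁ = -43/46.
Then c₀ = ((-32) − 19·(-43/46))/5 = -131/46.

c₁ = -0.935, c₀ = -2.848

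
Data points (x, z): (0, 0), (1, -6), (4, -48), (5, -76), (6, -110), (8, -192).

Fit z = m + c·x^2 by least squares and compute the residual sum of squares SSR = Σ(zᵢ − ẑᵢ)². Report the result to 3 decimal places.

From the data, Σ1 = 6, Σx^2 = 142, Σx^2·x^2 = 6274.
For Mᵀz: Σz = -432, Σx^2·z = -18922.
Determinant 6·6274 − 142² = 17480.
m = ((-432)·6274 − 142·(-18922))/17480 = -5861/4370; c = (6·(-18922) − 142·(-432))/17480 = -13047/4370.
Residuals: 5861/4370, -3656/2185, 211/190, -42/2185, -5147/4370, 1829/4370; SSR = 16157/2185.

SSR = 7.395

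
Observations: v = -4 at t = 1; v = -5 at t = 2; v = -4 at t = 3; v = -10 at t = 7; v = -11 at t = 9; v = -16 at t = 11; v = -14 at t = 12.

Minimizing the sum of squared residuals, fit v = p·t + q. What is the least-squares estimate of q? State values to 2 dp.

Forming MᵀM = [[409, 45]; [45, 7]] and Mᵀv = [-539, -64]ᵀ gives MᵀM·[p, q]ᵀ = Mᵀv.
Δ = 409·7 − 45² = 838.
p = ((-539)·7 − 45·(-64))/838 = -893/838; q = (409·(-64) − 45·(-539))/838 = -1921/838.

q = -2.29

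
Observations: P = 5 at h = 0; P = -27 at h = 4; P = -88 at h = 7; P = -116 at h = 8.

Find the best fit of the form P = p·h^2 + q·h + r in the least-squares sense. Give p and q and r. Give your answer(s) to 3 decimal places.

Compute the Gram sums: Σh^2·h^2 = 6753, Σh^2·h = 919, Σh^2 = 129, Σh·h = 129, Σh = 19, Σ1 = 4.
Moment sums: Σh^2·P = -12168, Σh·P = -1652, ΣP = -226.
Row-reducing yields p = -2383/1336, q = -5559/6680, r = 8311/1670.

p = -1.784, q = -0.832, r = 4.977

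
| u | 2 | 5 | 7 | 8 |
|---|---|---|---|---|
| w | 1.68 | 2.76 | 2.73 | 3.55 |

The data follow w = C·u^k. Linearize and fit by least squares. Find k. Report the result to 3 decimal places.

Linearized form: ln w = k·ln u + ln C. From the 4 transformed points,
XᵀX = [[11.1814, 6.3279]; [6.3279, 4]], rhs = [6.5824, 3.8053]ᵀ  (here Σln u = 6.3279, Σ(ln u)² = 11.1814, Σln w = 3.8053, Σln u·ln w = 6.5824).
Solving (det = 4.6828): k = 0.48048, ln C = 0.19121.

k = 0.480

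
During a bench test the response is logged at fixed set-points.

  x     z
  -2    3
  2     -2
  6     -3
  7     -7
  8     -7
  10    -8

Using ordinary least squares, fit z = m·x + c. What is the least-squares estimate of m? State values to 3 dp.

From the data, Σx·x = 257, Σx = 31, Σ1 = 6.
Moment sums: Σx·z = -213, Σz = -24.
Δ = 257·6 − 31² = 581.
m = ((-213)·6 − 31·(-24))/581 = -534/581; c = (257·(-24) − 31·(-213))/581 = 435/581.

m = -0.919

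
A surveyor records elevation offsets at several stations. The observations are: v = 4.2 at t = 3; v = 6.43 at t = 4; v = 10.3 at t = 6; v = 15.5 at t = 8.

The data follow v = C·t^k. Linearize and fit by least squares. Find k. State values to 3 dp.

Taking logs, ln v = k·ln t + ln C, so regress ln v on ln t.
XᵀX = [[10.6632, 6.3561]; [6.3561, 4]], rhs = [14.0345, 8.3690]ᵀ  (here Σln t = 6.3561, Σ(ln t)² = 10.6632, Σln v = 8.3690, Σln t·ln v = 14.0345).
Solving (det = 2.2529): k = 1.30658, ln C = 0.01607.

k = 1.307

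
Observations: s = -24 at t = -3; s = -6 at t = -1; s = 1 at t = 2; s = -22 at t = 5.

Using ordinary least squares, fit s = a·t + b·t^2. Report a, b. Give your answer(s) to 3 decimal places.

a = 3.433, b = -1.561

Setting ∂/∂a … = 0 gives: 39·a + 105·b = -30;  105·a + 723·b = -768.
det = 39·723 − 105² = 17172.
a = ((-30)·723 − 105·(-768))/17172 = 3275/954; b = (39·(-768) − 105·(-30))/17172 = -1489/954.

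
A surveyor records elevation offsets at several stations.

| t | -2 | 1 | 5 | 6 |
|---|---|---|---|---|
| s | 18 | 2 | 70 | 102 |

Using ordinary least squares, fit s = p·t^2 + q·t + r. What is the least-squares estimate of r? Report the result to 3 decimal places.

r = 1.114

Entries of MᵀM: Σt^2·t^2 = 1938, Σt^2·t = 334, Σt^2 = 66, Σt·t = 66, Σt = 10, Σ1 = 4.
For Mᵀs: Σt^2·s = 5496, Σt·s = 928, Σs = 192.
Normal equations: [[1938, 334, 66]; [334, 66, 10]; [66, 10, 4]]·[p, q, r]ᵀ = [5496, 928, 192]ᵀ.
Inverting the 3×3 Gram matrix, [p, q, r]ᵀ = [2467/781, -1635/781, 870/781]ᵀ.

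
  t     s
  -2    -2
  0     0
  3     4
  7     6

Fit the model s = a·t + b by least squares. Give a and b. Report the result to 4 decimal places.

a = 0.9130, b = 0.1739

Compute the Gram sums: Σt·t = 62, Σt = 8, Σ1 = 4.
Moment sums: Σt·s = 58, Σs = 8.
Δ = 62·4 − 8² = 184.
a = (58·4 − 8·8)/184 = 21/23; b = (62·8 − 8·58)/184 = 4/23.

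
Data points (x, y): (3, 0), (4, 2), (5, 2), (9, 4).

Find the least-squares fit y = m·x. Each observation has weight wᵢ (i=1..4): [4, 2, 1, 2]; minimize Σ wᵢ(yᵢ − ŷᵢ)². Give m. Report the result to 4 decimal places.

Entries of MᵀWM: Σwᵢ·x·x = 255.
Right-hand side: Σwᵢ·x·y = 98.
So MᵀWM·[m]ᵀ = MᵀWy: [[255]]·[m]ᵀ = [98]ᵀ.
Hence m = 98 / 255 ≈ 0.384314.

m = 0.3843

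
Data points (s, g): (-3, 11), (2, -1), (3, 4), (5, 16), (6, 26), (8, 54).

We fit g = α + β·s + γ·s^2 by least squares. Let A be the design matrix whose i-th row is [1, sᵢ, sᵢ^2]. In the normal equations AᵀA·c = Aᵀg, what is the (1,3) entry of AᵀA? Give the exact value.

147

Row 1 ↔ basis 1, column 3 ↔ basis s^2, so (AᵀA)_{1,3} = Σᵢ s^2 = (1)·(9) + (1)·(4) + (1)·(9) + (1)·(25) + (1)·(36) + (1)·(64) = 147.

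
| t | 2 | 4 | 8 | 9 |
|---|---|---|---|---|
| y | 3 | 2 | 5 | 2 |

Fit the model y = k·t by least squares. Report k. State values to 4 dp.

Sums needed: Σt·t = 165.
Right-hand side: Σt·y = 72.
k = 72/165 = 0.436364.

k = 0.4364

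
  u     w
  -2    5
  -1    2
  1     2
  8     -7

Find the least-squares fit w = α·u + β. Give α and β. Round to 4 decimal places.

α = -1.1311, β = 2.1967

MᵀM·[α, β]ᵀ = Mᵀw reads: 70·α + 6·β = -66;  6·α + 4·β = 2.
(Σu·u = 70, Σu = 6, Σ1 = 4, Σu·w = -66, Σw = 2.)
Determinant 70·4 − 6² = 244.
α = ((-66)·4 − 6·2)/244 = -69/61; β = (70·2 − 6·(-66))/244 = 134/61.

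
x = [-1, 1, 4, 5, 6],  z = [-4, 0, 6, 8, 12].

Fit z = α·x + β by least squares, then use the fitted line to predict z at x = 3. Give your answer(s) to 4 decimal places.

Setting ∂/∂α … = 0 gives: 79·α + 15·β = 140;  15·α + 5·β = 22.
(Σx·x = 79, Σx = 15, Σ1 = 5, Σx·z = 140, Σz = 22.)
det = 79·5 − 15² = 170.
α = (140·5 − 15·22)/170 = 37/17; β = (79·22 − 15·140)/170 = -181/85.
At x = 3: ẑ = (37/17)·(3) + (-181/85)·(1) = 22/5.

ẑ = 4.4000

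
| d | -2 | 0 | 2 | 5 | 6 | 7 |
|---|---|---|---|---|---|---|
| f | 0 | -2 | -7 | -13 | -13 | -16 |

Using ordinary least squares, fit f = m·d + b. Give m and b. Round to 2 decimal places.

Setting ∂/∂m … = 0 gives: 118·m + 18·b = -269;  18·m + 6·b = -51.
det = 118·6 − 18² = 384.
m = ((-269)·6 − 18·(-51))/384 = -29/16; b = (118·(-51) − 18·(-269))/384 = -49/16.

m = -1.81, b = -3.06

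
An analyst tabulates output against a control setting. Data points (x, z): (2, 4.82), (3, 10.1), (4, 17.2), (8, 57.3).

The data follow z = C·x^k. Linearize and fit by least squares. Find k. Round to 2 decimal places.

k = 1.78

Let Y = ln z. Fitting Y = k·ln x + ln C by least squares:
AᵀA = [[7.9333, 5.2575]; [5.2575, 4]], rhs = [15.9928, 10.7785]ᵀ  (here Σln x = 5.2575, Σ(ln x)² = 7.9333, Σln z = 10.7785, Σln x·ln z = 15.9928).
Slope k = (n·Σln x·ln z − Σln x·Σln z)/(n·Σ(ln x)² − (Σln x)²) = (4·15.9928 − 5.2575·10.7785)/4.0919 = 1.78482; ln C = (Σln z − k·Σln x)/n = 0.34871.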